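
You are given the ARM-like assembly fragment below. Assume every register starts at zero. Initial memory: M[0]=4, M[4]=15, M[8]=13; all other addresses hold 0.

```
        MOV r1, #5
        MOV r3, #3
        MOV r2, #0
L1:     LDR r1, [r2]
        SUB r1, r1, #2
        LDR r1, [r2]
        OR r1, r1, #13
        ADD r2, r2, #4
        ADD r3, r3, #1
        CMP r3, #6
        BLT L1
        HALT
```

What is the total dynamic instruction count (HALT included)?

r1=5
r3=3
r2=0
r1=M[0]=4
r1=4-2=2
r1=M[0]=4
r1=4|13=13
r2=0+4=4
r3=3+1=4
CMP r3, #6  (cmp 4,6)
BLT L1: taken
r1=M[4]=15
r1=15-2=13
r1=M[4]=15
r1=15|13=15
r2=4+4=8
r3=4+1=5
CMP r3, #6  (cmp 5,6)
BLT L1: taken
r1=M[8]=13
r1=13-2=11
r1=M[8]=13
r1=13|13=13
r2=8+4=12
r3=5+1=6
CMP r3, #6  (cmp 6,6)
BLT L1: not taken
halt.
Total executed instructions: 28.

28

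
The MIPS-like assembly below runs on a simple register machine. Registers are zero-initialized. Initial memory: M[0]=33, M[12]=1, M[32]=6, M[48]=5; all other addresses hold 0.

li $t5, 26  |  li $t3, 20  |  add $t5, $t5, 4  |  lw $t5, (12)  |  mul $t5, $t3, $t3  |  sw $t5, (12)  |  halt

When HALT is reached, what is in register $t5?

400

after li $t5, 26: $t5=26
after li $t3, 20: $t3=20
after add $t5, $t5, 4: $t5=26+4=30
after lw $t5, (12): $t5=M[12]=1
after mul $t5, $t3, $t3: $t5=20*20=400
sw $t5, (12) → M[12]=400
halt.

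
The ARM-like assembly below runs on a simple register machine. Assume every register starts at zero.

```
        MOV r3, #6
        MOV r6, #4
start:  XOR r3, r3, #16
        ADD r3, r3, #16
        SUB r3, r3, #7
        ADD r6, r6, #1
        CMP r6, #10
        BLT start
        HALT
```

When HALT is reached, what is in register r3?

60

MOV r3, #6 → r3=6
MOV r6, #4 → r6=4
XOR r3, r3, #16 → r3=6^16=22
ADD r3, r3, #16 → r3=22+16=38
SUB r3, r3, #7 → r3=38-7=31
ADD r6, r6, #1 → r6=4+1=5
CMP r6, #10  (cmp 5,10)
BLT start: taken
XOR r3, r3, #16 → r3=31^16=15
ADD r3, r3, #16 → r3=15+16=31
SUB r3, r3, #7 → r3=31-7=24
ADD r6, r6, #1 → r6=5+1=6
CMP r6, #10  (cmp 6,10)
BLT start: taken
XOR r3, r3, #16 → r3=24^16=8
ADD r3, r3, #16 → r3=8+16=24
SUB r3, r3, #7 → r3=24-7=17
ADD r6, r6, #1 → r6=6+1=7
CMP r6, #10  (cmp 7,10)
BLT start: taken
XOR r3, r3, #16 → r3=17^16=1
ADD r3, r3, #16 → r3=1+16=17
SUB r3, r3, #7 → r3=17-7=10
ADD r6, r6, #1 → r6=7+1=8
CMP r6, #10  (cmp 8,10)
BLT start: taken
XOR r3, r3, #16 → r3=10^16=26
ADD r3, r3, #16 → r3=26+16=42
SUB r3, r3, #7 → r3=42-7=35
ADD r6, r6, #1 → r6=8+1=9
CMP r6, #10  (cmp 9,10)
BLT start: taken
XOR r3, r3, #16 → r3=35^16=51
ADD r3, r3, #16 → r3=51+16=67
SUB r3, r3, #7 → r3=67-7=60
ADD r6, r6, #1 → r6=9+1=10
CMP r6, #10  (cmp 10,10)
BLT start: not taken
halt.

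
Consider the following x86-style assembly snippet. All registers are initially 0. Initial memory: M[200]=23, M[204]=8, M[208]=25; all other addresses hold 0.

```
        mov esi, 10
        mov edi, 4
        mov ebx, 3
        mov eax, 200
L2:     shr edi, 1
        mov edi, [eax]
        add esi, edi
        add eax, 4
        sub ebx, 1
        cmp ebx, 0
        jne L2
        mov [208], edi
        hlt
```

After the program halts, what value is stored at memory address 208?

after mov esi, 10: esi=10
after mov edi, 4: edi=4
after mov ebx, 3: ebx=3
after mov eax, 200: eax=200
after shr edi, 1: edi=4>>1=2
after mov edi, [eax]: edi=M[200]=23
after add esi, edi: esi=10+23=33
after add eax, 4: eax=200+4=204
after sub ebx, 1: ebx=3-1=2
cmp ebx, 0  (cmp 2,0)
jne L2: taken
after shr edi, 1: edi=23>>1=11
after mov edi, [eax]: edi=M[204]=8
after add esi, edi: esi=33+8=41
after add eax, 4: eax=204+4=208
after sub ebx, 1: ebx=2-1=1
cmp ebx, 0  (cmp 1,0)
jne L2: taken
after shr edi, 1: edi=8>>1=4
after mov edi, [eax]: edi=M[208]=25
after add esi, edi: esi=41+25=66
after add eax, 4: eax=208+4=212
after sub ebx, 1: ebx=1-1=0
cmp ebx, 0  (cmp 0,0)
jne L2: not taken
mov [208], edi → M[208]=25
halt.

25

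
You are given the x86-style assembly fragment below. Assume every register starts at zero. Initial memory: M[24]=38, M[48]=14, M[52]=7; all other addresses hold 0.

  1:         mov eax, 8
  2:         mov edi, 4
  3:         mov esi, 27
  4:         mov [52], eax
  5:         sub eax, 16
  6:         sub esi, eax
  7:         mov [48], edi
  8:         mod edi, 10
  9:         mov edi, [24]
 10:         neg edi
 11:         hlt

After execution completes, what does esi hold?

eax=8
edi=4
esi=27
mov [52], eax → M[52]=8
eax=8-16=-8
esi=27-(-8)=35
mov [48], edi → M[48]=4
edi=4%10=4
edi=M[24]=38
edi=-(38)=-38
halt.

35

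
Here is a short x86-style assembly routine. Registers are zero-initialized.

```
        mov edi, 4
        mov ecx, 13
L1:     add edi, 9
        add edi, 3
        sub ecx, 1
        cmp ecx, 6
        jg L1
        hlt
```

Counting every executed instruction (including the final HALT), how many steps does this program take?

mov edi, 4 → edi=4
mov ecx, 13 → ecx=13
add edi, 9 → edi=4+9=13
add edi, 3 → edi=13+3=16
sub ecx, 1 → ecx=13-1=12
cmp ecx, 6  (cmp 12,6)
jg L1: taken
add edi, 9 → edi=16+9=25
add edi, 3 → edi=25+3=28
sub ecx, 1 → ecx=12-1=11
cmp ecx, 6  (cmp 11,6)
jg L1: taken
add edi, 9 → edi=28+9=37
add edi, 3 → edi=37+3=40
sub ecx, 1 → ecx=11-1=10
cmp ecx, 6  (cmp 10,6)
jg L1: taken
add edi, 9 → edi=40+9=49
add edi, 3 → edi=49+3=52
sub ecx, 1 → ecx=10-1=9
cmp ecx, 6  (cmp 9,6)
jg L1: taken
add edi, 9 → edi=52+9=61
add edi, 3 → edi=61+3=64
sub ecx, 1 → ecx=9-1=8
cmp ecx, 6  (cmp 8,6)
jg L1: taken
add edi, 9 → edi=64+9=73
add edi, 3 → edi=73+3=76
sub ecx, 1 → ecx=8-1=7
cmp ecx, 6  (cmp 7,6)
jg L1: taken
add edi, 9 → edi=76+9=85
add edi, 3 → edi=85+3=88
sub ecx, 1 → ecx=7-1=6
cmp ecx, 6  (cmp 6,6)
jg L1: not taken
halt.
Total executed instructions: 38.

38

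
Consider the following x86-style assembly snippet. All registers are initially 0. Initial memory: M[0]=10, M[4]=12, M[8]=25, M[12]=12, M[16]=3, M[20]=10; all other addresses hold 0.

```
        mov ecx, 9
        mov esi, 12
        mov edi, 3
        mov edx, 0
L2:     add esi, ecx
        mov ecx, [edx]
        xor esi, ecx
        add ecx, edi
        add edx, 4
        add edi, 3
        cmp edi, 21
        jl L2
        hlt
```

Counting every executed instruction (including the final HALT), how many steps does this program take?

ecx=9
esi=12
edi=3
edx=0
esi=12+9=21
ecx=M[0]=10
esi=21^10=31
ecx=10+3=13
edx=0+4=4
edi=3+3=6
cmp edi, 21  (cmp 6,21)
jl L2: taken
esi=31+13=44
ecx=M[4]=12
esi=44^12=32
ecx=12+6=18
edx=4+4=8
edi=6+3=9
cmp edi, 21  (cmp 9,21)
jl L2: taken
esi=32+18=50
ecx=M[8]=25
esi=50^25=43
ecx=25+9=34
edx=8+4=12
edi=9+3=12
cmp edi, 21  (cmp 12,21)
jl L2: taken
esi=43+34=77
ecx=M[12]=12
esi=77^12=65
ecx=12+12=24
edx=12+4=16
edi=12+3=15
cmp edi, 21  (cmp 15,21)
jl L2: taken
esi=65+24=89
ecx=M[16]=3
esi=89^3=90
ecx=3+15=18
edx=16+4=20
edi=15+3=18
cmp edi, 21  (cmp 18,21)
jl L2: taken
esi=90+18=108
ecx=M[20]=10
esi=108^10=102
ecx=10+18=28
edx=20+4=24
edi=18+3=21
cmp edi, 21  (cmp 21,21)
jl L2: not taken
halt.
Total executed instructions: 53.

53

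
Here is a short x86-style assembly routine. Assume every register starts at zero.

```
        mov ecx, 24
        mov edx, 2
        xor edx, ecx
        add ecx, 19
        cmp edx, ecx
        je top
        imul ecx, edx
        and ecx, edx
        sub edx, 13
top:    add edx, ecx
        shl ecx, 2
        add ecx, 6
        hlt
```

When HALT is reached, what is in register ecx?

ecx=24
edx=2
edx=2^24=26
ecx=24+19=43
cmp edx, ecx  (cmp 26,43)
je top: not taken
ecx=43*26=1118
ecx=1118&26=26
edx=26-13=13
edx=13+26=39
ecx=26<<2=104
ecx=104+6=110
halt.

110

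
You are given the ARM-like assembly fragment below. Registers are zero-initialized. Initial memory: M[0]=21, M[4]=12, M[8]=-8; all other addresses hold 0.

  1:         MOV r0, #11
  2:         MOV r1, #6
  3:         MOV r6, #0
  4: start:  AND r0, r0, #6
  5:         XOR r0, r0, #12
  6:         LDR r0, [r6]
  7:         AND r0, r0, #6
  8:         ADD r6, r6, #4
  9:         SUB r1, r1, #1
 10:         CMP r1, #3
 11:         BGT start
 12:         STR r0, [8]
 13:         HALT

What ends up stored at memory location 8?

0

r0=11
r1=6
r6=0
r0=11&6=2
r0=2^12=14
r0=M[0]=21
r0=21&6=4
r6=0+4=4
r1=6-1=5
CMP r1, #3  (cmp 5,3)
BGT start: taken
r0=4&6=4
r0=4^12=8
r0=M[4]=12
r0=12&6=4
r6=4+4=8
r1=5-1=4
CMP r1, #3  (cmp 4,3)
BGT start: taken
r0=4&6=4
r0=4^12=8
r0=M[8]=-8
r0=(-8)&6=0
r6=8+4=12
r1=4-1=3
CMP r1, #3  (cmp 3,3)
BGT start: not taken
STR r0, [8] → M[8]=0
halt.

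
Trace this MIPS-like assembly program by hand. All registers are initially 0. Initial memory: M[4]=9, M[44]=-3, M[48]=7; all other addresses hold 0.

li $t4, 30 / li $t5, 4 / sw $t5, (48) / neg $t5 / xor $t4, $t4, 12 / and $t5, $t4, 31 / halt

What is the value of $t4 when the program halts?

$t4=30
$t5=4
sw $t5, (48) → M[48]=4
$t5=-(4)=-4
$t4=30^12=18
$t5=18&31=18
halt.

18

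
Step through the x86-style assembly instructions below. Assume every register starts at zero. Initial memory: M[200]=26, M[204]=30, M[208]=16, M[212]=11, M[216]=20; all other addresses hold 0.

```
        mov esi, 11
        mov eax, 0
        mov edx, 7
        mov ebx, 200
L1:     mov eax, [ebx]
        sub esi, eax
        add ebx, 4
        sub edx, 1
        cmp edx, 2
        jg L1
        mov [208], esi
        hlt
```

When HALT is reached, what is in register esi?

-92

after mov esi, 11: esi=11
after mov eax, 0: eax=0
after mov edx, 7: edx=7
after mov ebx, 200: ebx=200
after mov eax, [ebx]: eax=M[200]=26
after sub esi, eax: esi=11-26=-15
after add ebx, 4: ebx=200+4=204
after sub edx, 1: edx=7-1=6
cmp edx, 2  (cmp 6,2)
jg L1: taken
after mov eax, [ebx]: eax=M[204]=30
after sub esi, eax: esi=(-15)-30=-45
after add ebx, 4: ebx=204+4=208
after sub edx, 1: edx=6-1=5
cmp edx, 2  (cmp 5,2)
jg L1: taken
after mov eax, [ebx]: eax=M[208]=16
after sub esi, eax: esi=(-45)-16=-61
after add ebx, 4: ebx=208+4=212
after sub edx, 1: edx=5-1=4
cmp edx, 2  (cmp 4,2)
jg L1: taken
after mov eax, [ebx]: eax=M[212]=11
after sub esi, eax: esi=(-61)-11=-72
after add ebx, 4: ebx=212+4=216
after sub edx, 1: edx=4-1=3
cmp edx, 2  (cmp 3,2)
jg L1: taken
after mov eax, [ebx]: eax=M[216]=20
after sub esi, eax: esi=(-72)-20=-92
after add ebx, 4: ebx=216+4=220
after sub edx, 1: edx=3-1=2
cmp edx, 2  (cmp 2,2)
jg L1: not taken
mov [208], esi → M[208]=-92
halt.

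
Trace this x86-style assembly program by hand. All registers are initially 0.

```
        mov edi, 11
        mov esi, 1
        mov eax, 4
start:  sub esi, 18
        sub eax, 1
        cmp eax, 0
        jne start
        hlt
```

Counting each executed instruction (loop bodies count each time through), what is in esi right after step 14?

-53

after mov edi, 11: edi=11
after mov esi, 1: esi=1
after mov eax, 4: eax=4
after sub esi, 18: esi=1-18=-17
after sub eax, 1: eax=4-1=3
cmp eax, 0  (cmp 3,0)
jne start: taken
after sub esi, 18: esi=(-17)-18=-35
after sub eax, 1: eax=3-1=2
cmp eax, 0  (cmp 2,0)
jne start: taken
after sub esi, 18: esi=(-35)-18=-53
after sub eax, 1: eax=2-1=1
cmp eax, 0  (cmp 1,0)
After step 14: esi = -53.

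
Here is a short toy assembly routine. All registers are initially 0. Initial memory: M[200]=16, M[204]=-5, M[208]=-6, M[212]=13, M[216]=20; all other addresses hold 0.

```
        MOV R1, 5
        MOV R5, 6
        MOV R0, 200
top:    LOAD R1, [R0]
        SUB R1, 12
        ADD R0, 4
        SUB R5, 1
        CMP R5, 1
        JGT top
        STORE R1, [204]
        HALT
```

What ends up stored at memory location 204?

R1=5
R5=6
R0=200
R1=M[200]=16
R1=16-12=4
R0=200+4=204
R5=6-1=5
CMP R5, 1  (cmp 5,1)
JGT top: taken
R1=M[204]=-5
R1=(-5)-12=-17
R0=204+4=208
R5=5-1=4
CMP R5, 1  (cmp 4,1)
JGT top: taken
R1=M[208]=-6
R1=(-6)-12=-18
R0=208+4=212
R5=4-1=3
CMP R5, 1  (cmp 3,1)
JGT top: taken
R1=M[212]=13
R1=13-12=1
R0=212+4=216
R5=3-1=2
CMP R5, 1  (cmp 2,1)
JGT top: taken
R1=M[216]=20
R1=20-12=8
R0=216+4=220
R5=2-1=1
CMP R5, 1  (cmp 1,1)
JGT top: not taken
STORE R1, [204] → M[204]=8
halt.

8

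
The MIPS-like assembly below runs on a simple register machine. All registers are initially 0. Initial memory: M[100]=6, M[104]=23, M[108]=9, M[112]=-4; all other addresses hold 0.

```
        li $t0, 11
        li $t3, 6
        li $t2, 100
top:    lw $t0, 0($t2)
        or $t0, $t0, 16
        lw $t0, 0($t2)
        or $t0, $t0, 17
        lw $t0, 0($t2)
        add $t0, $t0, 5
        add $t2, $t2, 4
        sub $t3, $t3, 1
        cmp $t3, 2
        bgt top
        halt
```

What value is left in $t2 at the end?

li $t0, 11 → $t0=11
li $t3, 6 → $t3=6
li $t2, 100 → $t2=100
lw $t0, 0($t2) → $t0=M[100]=6
or $t0, $t0, 16 → $t0=6|16=22
lw $t0, 0($t2) → $t0=M[100]=6
or $t0, $t0, 17 → $t0=6|17=23
lw $t0, 0($t2) → $t0=M[100]=6
add $t0, $t0, 5 → $t0=6+5=11
add $t2, $t2, 4 → $t2=100+4=104
sub $t3, $t3, 1 → $t3=6-1=5
cmp $t3, 2  (cmp 5,2)
bgt top: taken
lw $t0, 0($t2) → $t0=M[104]=23
or $t0, $t0, 16 → $t0=23|16=23
lw $t0, 0($t2) → $t0=M[104]=23
or $t0, $t0, 17 → $t0=23|17=23
lw $t0, 0($t2) → $t0=M[104]=23
add $t0, $t0, 5 → $t0=23+5=28
add $t2, $t2, 4 → $t2=104+4=108
sub $t3, $t3, 1 → $t3=5-1=4
cmp $t3, 2  (cmp 4,2)
bgt top: taken
lw $t0, 0($t2) → $t0=M[108]=9
or $t0, $t0, 16 → $t0=9|16=25
lw $t0, 0($t2) → $t0=M[108]=9
or $t0, $t0, 17 → $t0=9|17=25
lw $t0, 0($t2) → $t0=M[108]=9
add $t0, $t0, 5 → $t0=9+5=14
add $t2, $t2, 4 → $t2=108+4=112
sub $t3, $t3, 1 → $t3=4-1=3
cmp $t3, 2  (cmp 3,2)
bgt top: taken
lw $t0, 0($t2) → $t0=M[112]=-4
or $t0, $t0, 16 → $t0=(-4)|16=-4
lw $t0, 0($t2) → $t0=M[112]=-4
or $t0, $t0, 17 → $t0=(-4)|17=-3
lw $t0, 0($t2) → $t0=M[112]=-4
add $t0, $t0, 5 → $t0=(-4)+5=1
add $t2, $t2, 4 → $t2=112+4=116
sub $t3, $t3, 1 → $t3=3-1=2
cmp $t3, 2  (cmp 2,2)
bgt top: not taken
halt.

116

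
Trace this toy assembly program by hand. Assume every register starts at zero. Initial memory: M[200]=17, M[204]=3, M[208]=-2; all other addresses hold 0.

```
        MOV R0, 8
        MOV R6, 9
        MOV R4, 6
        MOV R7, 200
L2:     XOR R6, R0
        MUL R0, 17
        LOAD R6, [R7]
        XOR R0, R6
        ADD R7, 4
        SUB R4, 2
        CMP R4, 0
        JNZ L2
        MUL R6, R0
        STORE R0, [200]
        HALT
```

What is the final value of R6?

88472

MOV R0, 8 → R0=8
MOV R6, 9 → R6=9
MOV R4, 6 → R4=6
MOV R7, 200 → R7=200
XOR R6, R0 → R6=9^8=1
MUL R0, 17 → R0=8*17=136
LOAD R6, [R7] → R6=M[200]=17
XOR R0, R6 → R0=136^17=153
ADD R7, 4 → R7=200+4=204
SUB R4, 2 → R4=6-2=4
CMP R4, 0  (cmp 4,0)
JNZ L2: taken
XOR R6, R0 → R6=17^153=136
MUL R0, 17 → R0=153*17=2601
LOAD R6, [R7] → R6=M[204]=3
XOR R0, R6 → R0=2601^3=2602
ADD R7, 4 → R7=204+4=208
SUB R4, 2 → R4=4-2=2
CMP R4, 0  (cmp 2,0)
JNZ L2: taken
XOR R6, R0 → R6=3^2602=2601
MUL R0, 17 → R0=2602*17=44234
LOAD R6, [R7] → R6=M[208]=-2
XOR R0, R6 → R0=44234^(-2)=-44236
ADD R7, 4 → R7=208+4=212
SUB R4, 2 → R4=2-2=0
CMP R4, 0  (cmp 0,0)
JNZ L2: not taken
MUL R6, R0 → R6=(-2)*(-44236)=88472
STORE R0, [200] → M[200]=-44236
halt.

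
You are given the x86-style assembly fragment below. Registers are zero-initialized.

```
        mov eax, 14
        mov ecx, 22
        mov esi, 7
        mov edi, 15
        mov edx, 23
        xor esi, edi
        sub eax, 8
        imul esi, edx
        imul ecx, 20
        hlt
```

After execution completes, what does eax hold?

mov eax, 14 → eax=14
mov ecx, 22 → ecx=22
mov esi, 7 → esi=7
mov edi, 15 → edi=15
mov edx, 23 → edx=23
xor esi, edi → esi=7^15=8
sub eax, 8 → eax=14-8=6
imul esi, edx → esi=8*23=184
imul ecx, 20 → ecx=22*20=440
halt.

6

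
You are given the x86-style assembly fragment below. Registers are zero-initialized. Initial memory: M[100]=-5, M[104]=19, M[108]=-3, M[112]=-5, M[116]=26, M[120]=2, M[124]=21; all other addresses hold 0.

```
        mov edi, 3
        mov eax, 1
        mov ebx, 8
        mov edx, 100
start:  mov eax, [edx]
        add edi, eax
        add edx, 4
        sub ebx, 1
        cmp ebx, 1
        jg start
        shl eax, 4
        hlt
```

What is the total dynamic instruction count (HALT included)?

48

edi=3
eax=1
ebx=8
edx=100
eax=M[100]=-5
edi=3+(-5)=-2
edx=100+4=104
ebx=8-1=7
cmp ebx, 1  (cmp 7,1)
jg start: taken
eax=M[104]=19
edi=(-2)+19=17
edx=104+4=108
ebx=7-1=6
cmp ebx, 1  (cmp 6,1)
jg start: taken
eax=M[108]=-3
edi=17+(-3)=14
edx=108+4=112
ebx=6-1=5
cmp ebx, 1  (cmp 5,1)
jg start: taken
eax=M[112]=-5
edi=14+(-5)=9
edx=112+4=116
ebx=5-1=4
cmp ebx, 1  (cmp 4,1)
jg start: taken
eax=M[116]=26
edi=9+26=35
edx=116+4=120
ebx=4-1=3
cmp ebx, 1  (cmp 3,1)
jg start: taken
eax=M[120]=2
edi=35+2=37
edx=120+4=124
ebx=3-1=2
cmp ebx, 1  (cmp 2,1)
jg start: taken
eax=M[124]=21
edi=37+21=58
edx=124+4=128
ebx=2-1=1
cmp ebx, 1  (cmp 1,1)
jg start: not taken
eax=21<<4=336
halt.
Total executed instructions: 48.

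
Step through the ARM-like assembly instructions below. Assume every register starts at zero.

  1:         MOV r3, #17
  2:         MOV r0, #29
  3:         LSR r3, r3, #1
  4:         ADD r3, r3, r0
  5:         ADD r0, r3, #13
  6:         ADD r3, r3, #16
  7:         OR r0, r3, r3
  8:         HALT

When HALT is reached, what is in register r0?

53

MOV r3, #17 → r3=17
MOV r0, #29 → r0=29
LSR r3, r3, #1 → r3=17>>1=8
ADD r3, r3, r0 → r3=8+29=37
ADD r0, r3, #13 → r0=37+13=50
ADD r3, r3, #16 → r3=37+16=53
OR r0, r3, r3 → r0=53|53=53
halt.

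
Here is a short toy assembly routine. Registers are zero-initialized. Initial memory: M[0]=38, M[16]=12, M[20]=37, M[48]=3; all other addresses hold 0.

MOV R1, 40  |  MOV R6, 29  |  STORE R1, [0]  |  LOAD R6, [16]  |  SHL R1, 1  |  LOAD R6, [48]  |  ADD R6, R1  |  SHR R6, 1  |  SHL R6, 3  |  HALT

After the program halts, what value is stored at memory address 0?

after MOV R1, 40: R1=40
after MOV R6, 29: R6=29
STORE R1, [0] → M[0]=40
after LOAD R6, [16]: R6=M[16]=12
after SHL R1, 1: R1=40<<1=80
after LOAD R6, [48]: R6=M[48]=3
after ADD R6, R1: R6=3+80=83
after SHR R6, 1: R6=83>>1=41
after SHL R6, 3: R6=41<<3=328
halt.

40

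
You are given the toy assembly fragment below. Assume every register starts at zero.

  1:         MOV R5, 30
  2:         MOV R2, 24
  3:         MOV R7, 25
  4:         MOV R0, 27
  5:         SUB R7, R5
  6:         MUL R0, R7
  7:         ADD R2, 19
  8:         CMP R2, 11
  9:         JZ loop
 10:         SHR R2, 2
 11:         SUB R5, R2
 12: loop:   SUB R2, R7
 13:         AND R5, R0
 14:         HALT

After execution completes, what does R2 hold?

R5=30
R2=24
R7=25
R0=27
R7=25-30=-5
R0=27*(-5)=-135
R2=24+19=43
CMP R2, 11  (cmp 43,11)
JZ loop: not taken
R2=43>>2=10
R5=30-10=20
R2=10-(-5)=15
R5=20&(-135)=16
halt.

15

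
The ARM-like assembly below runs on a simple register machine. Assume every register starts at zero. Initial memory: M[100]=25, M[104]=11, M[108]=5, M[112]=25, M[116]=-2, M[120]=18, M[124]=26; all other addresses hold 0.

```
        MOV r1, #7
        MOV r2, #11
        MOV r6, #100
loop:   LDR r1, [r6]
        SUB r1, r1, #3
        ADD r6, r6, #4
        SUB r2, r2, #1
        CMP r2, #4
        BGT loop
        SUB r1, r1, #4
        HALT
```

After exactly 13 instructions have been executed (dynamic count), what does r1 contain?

8

after MOV r1, #7: r1=7
after MOV r2, #11: r2=11
after MOV r6, #100: r6=100
after LDR r1, [r6]: r1=M[100]=25
after SUB r1, r1, #3: r1=25-3=22
after ADD r6, r6, #4: r6=100+4=104
after SUB r2, r2, #1: r2=11-1=10
CMP r2, #4  (cmp 10,4)
BGT loop: taken
after LDR r1, [r6]: r1=M[104]=11
after SUB r1, r1, #3: r1=11-3=8
after ADD r6, r6, #4: r6=104+4=108
after SUB r2, r2, #1: r2=10-1=9
After step 13: r1 = 8.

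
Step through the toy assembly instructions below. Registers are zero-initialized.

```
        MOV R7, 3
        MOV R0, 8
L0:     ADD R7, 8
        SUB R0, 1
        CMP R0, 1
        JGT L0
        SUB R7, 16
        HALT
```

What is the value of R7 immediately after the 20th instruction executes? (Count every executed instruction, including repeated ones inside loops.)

43

after MOV R7, 3: R7=3
after MOV R0, 8: R0=8
after ADD R7, 8: R7=3+8=11
after SUB R0, 1: R0=8-1=7
CMP R0, 1  (cmp 7,1)
JGT L0: taken
after ADD R7, 8: R7=11+8=19
after SUB R0, 1: R0=7-1=6
CMP R0, 1  (cmp 6,1)
JGT L0: taken
after ADD R7, 8: R7=19+8=27
after SUB R0, 1: R0=6-1=5
CMP R0, 1  (cmp 5,1)
JGT L0: taken
after ADD R7, 8: R7=27+8=35
after SUB R0, 1: R0=5-1=4
CMP R0, 1  (cmp 4,1)
JGT L0: taken
after ADD R7, 8: R7=35+8=43
after SUB R0, 1: R0=4-1=3
After step 20: R7 = 43.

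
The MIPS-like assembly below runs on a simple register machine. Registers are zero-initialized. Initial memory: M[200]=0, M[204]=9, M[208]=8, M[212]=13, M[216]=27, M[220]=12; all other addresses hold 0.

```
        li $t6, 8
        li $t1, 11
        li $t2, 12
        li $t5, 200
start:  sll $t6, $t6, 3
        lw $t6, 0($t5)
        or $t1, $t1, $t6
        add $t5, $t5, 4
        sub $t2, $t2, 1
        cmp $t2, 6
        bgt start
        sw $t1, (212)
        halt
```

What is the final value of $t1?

31

after li $t6, 8: $t6=8
after li $t1, 11: $t1=11
after li $t2, 12: $t2=12
after li $t5, 200: $t5=200
after sll $t6, $t6, 3: $t6=8<<3=64
after lw $t6, 0($t5): $t6=M[200]=0
after or $t1, $t1, $t6: $t1=11|0=11
after add $t5, $t5, 4: $t5=200+4=204
after sub $t2, $t2, 1: $t2=12-1=11
cmp $t2, 6  (cmp 11,6)
bgt start: taken
after sll $t6, $t6, 3: $t6=0<<3=0
after lw $t6, 0($t5): $t6=M[204]=9
after or $t1, $t1, $t6: $t1=11|9=11
after add $t5, $t5, 4: $t5=204+4=208
after sub $t2, $t2, 1: $t2=11-1=10
cmp $t2, 6  (cmp 10,6)
bgt start: taken
after sll $t6, $t6, 3: $t6=9<<3=72
after lw $t6, 0($t5): $t6=M[208]=8
after or $t1, $t1, $t6: $t1=11|8=11
after add $t5, $t5, 4: $t5=208+4=212
after sub $t2, $t2, 1: $t2=10-1=9
cmp $t2, 6  (cmp 9,6)
bgt start: taken
after sll $t6, $t6, 3: $t6=8<<3=64
after lw $t6, 0($t5): $t6=M[212]=13
after or $t1, $t1, $t6: $t1=11|13=15
after add $t5, $t5, 4: $t5=212+4=216
after sub $t2, $t2, 1: $t2=9-1=8
cmp $t2, 6  (cmp 8,6)
bgt start: taken
after sll $t6, $t6, 3: $t6=13<<3=104
after lw $t6, 0($t5): $t6=M[216]=27
after or $t1, $t1, $t6: $t1=15|27=31
after add $t5, $t5, 4: $t5=216+4=220
after sub $t2, $t2, 1: $t2=8-1=7
cmp $t2, 6  (cmp 7,6)
bgt start: taken
after sll $t6, $t6, 3: $t6=27<<3=216
after lw $t6, 0($t5): $t6=M[220]=12
after or $t1, $t1, $t6: $t1=31|12=31
after add $t5, $t5, 4: $t5=220+4=224
after sub $t2, $t2, 1: $t2=7-1=6
cmp $t2, 6  (cmp 6,6)
bgt start: not taken
sw $t1, (212) → M[212]=31
halt.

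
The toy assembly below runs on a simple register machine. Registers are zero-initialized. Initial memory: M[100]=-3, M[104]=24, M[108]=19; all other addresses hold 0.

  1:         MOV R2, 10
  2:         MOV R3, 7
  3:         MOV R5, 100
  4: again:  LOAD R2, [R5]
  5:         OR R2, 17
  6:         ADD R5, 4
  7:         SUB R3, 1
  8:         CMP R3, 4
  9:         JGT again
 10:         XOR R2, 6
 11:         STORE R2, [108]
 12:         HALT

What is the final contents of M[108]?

MOV R2, 10 → R2=10
MOV R3, 7 → R3=7
MOV R5, 100 → R5=100
LOAD R2, [R5] → R2=M[100]=-3
OR R2, 17 → R2=(-3)|17=-3
ADD R5, 4 → R5=100+4=104
SUB R3, 1 → R3=7-1=6
CMP R3, 4  (cmp 6,4)
JGT again: taken
LOAD R2, [R5] → R2=M[104]=24
OR R2, 17 → R2=24|17=25
ADD R5, 4 → R5=104+4=108
SUB R3, 1 → R3=6-1=5
CMP R3, 4  (cmp 5,4)
JGT again: taken
LOAD R2, [R5] → R2=M[108]=19
OR R2, 17 → R2=19|17=19
ADD R5, 4 → R5=108+4=112
SUB R3, 1 → R3=5-1=4
CMP R3, 4  (cmp 4,4)
JGT again: not taken
XOR R2, 6 → R2=19^6=21
STORE R2, [108] → M[108]=21
halt.

21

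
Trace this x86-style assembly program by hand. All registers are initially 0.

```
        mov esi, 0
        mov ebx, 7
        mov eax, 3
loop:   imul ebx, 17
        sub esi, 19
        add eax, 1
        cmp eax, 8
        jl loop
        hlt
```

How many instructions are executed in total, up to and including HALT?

after mov esi, 0: esi=0
after mov ebx, 7: ebx=7
after mov eax, 3: eax=3
after imul ebx, 17: ebx=7*17=119
after sub esi, 19: esi=0-19=-19
after add eax, 1: eax=3+1=4
cmp eax, 8  (cmp 4,8)
jl loop: taken
after imul ebx, 17: ebx=119*17=2023
after sub esi, 19: esi=(-19)-19=-38
after add eax, 1: eax=4+1=5
cmp eax, 8  (cmp 5,8)
jl loop: taken
after imul ebx, 17: ebx=2023*17=34391
after sub esi, 19: esi=(-38)-19=-57
after add eax, 1: eax=5+1=6
cmp eax, 8  (cmp 6,8)
jl loop: taken
after imul ebx, 17: ebx=34391*17=584647
after sub esi, 19: esi=(-57)-19=-76
after add eax, 1: eax=6+1=7
cmp eax, 8  (cmp 7,8)
jl loop: taken
after imul ebx, 17: ebx=584647*17=9938999
after sub esi, 19: esi=(-76)-19=-95
after add eax, 1: eax=7+1=8
cmp eax, 8  (cmp 8,8)
jl loop: not taken
halt.
Total executed instructions: 29.

29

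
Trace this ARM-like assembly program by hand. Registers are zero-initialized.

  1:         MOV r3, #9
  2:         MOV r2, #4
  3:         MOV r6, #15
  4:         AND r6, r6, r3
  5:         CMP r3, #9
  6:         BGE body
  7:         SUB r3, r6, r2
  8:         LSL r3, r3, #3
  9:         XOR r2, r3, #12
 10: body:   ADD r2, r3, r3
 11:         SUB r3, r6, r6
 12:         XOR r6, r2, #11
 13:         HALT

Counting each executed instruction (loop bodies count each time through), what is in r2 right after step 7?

18

r3=9
r2=4
r6=15
r6=15&9=9
CMP r3, #9  (cmp 9,9)
BGE body: taken
r2=9+9=18
After step 7: r2 = 18.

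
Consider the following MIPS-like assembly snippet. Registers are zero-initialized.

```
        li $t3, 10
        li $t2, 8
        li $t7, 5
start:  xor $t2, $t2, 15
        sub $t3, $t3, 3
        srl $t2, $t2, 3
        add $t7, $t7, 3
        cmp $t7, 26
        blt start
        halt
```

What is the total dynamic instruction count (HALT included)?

after li $t3, 10: $t3=10
after li $t2, 8: $t2=8
after li $t7, 5: $t7=5
after xor $t2, $t2, 15: $t2=8^15=7
after sub $t3, $t3, 3: $t3=10-3=7
after srl $t2, $t2, 3: $t2=7>>3=0
after add $t7, $t7, 3: $t7=5+3=8
cmp $t7, 26  (cmp 8,26)
blt start: taken
after xor $t2, $t2, 15: $t2=0^15=15
after sub $t3, $t3, 3: $t3=7-3=4
after srl $t2, $t2, 3: $t2=15>>3=1
after add $t7, $t7, 3: $t7=8+3=11
cmp $t7, 26  (cmp 11,26)
blt start: taken
after xor $t2, $t2, 15: $t2=1^15=14
after sub $t3, $t3, 3: $t3=4-3=1
after srl $t2, $t2, 3: $t2=14>>3=1
after add $t7, $t7, 3: $t7=11+3=14
cmp $t7, 26  (cmp 14,26)
blt start: taken
after xor $t2, $t2, 15: $t2=1^15=14
after sub $t3, $t3, 3: $t3=1-3=-2
after srl $t2, $t2, 3: $t2=14>>3=1
after add $t7, $t7, 3: $t7=14+3=17
cmp $t7, 26  (cmp 17,26)
blt start: taken
after xor $t2, $t2, 15: $t2=1^15=14
after sub $t3, $t3, 3: $t3=(-2)-3=-5
after srl $t2, $t2, 3: $t2=14>>3=1
after add $t7, $t7, 3: $t7=17+3=20
cmp $t7, 26  (cmp 20,26)
blt start: taken
after xor $t2, $t2, 15: $t2=1^15=14
after sub $t3, $t3, 3: $t3=(-5)-3=-8
after srl $t2, $t2, 3: $t2=14>>3=1
after add $t7, $t7, 3: $t7=20+3=23
cmp $t7, 26  (cmp 23,26)
blt start: taken
after xor $t2, $t2, 15: $t2=1^15=14
after sub $t3, $t3, 3: $t3=(-8)-3=-11
after srl $t2, $t2, 3: $t2=14>>3=1
after add $t7, $t7, 3: $t7=23+3=26
cmp $t7, 26  (cmp 26,26)
blt start: not taken
halt.
Total executed instructions: 46.

46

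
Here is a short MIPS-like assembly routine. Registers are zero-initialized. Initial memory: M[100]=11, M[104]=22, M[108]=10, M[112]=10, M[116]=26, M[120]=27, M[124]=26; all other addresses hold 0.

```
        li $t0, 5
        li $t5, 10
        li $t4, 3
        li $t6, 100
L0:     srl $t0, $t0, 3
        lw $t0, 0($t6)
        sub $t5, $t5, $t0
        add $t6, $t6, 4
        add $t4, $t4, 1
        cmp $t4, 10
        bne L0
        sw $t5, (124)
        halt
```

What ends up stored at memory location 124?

$t0=5
$t5=10
$t4=3
$t6=100
$t0=5>>3=0
$t0=M[100]=11
$t5=10-11=-1
$t6=100+4=104
$t4=3+1=4
cmp $t4, 10  (cmp 4,10)
bne L0: taken
$t0=11>>3=1
$t0=M[104]=22
$t5=(-1)-22=-23
$t6=104+4=108
$t4=4+1=5
cmp $t4, 10  (cmp 5,10)
bne L0: taken
$t0=22>>3=2
$t0=M[108]=10
$t5=(-23)-10=-33
$t6=108+4=112
$t4=5+1=6
cmp $t4, 10  (cmp 6,10)
bne L0: taken
$t0=10>>3=1
$t0=M[112]=10
$t5=(-33)-10=-43
$t6=112+4=116
$t4=6+1=7
cmp $t4, 10  (cmp 7,10)
bne L0: taken
$t0=10>>3=1
$t0=M[116]=26
$t5=(-43)-26=-69
$t6=116+4=120
$t4=7+1=8
cmp $t4, 10  (cmp 8,10)
bne L0: taken
$t0=26>>3=3
$t0=M[120]=27
$t5=(-69)-27=-96
$t6=120+4=124
$t4=8+1=9
cmp $t4, 10  (cmp 9,10)
bne L0: taken
$t0=27>>3=3
$t0=M[124]=26
$t5=(-96)-26=-122
$t6=124+4=128
$t4=9+1=10
cmp $t4, 10  (cmp 10,10)
bne L0: not taken
sw $t5, (124) → M[124]=-122
halt.

-122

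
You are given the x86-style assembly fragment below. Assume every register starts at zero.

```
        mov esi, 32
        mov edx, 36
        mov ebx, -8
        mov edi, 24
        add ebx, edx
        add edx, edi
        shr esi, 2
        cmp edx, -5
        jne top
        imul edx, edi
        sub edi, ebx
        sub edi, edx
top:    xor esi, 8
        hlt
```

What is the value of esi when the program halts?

0

esi=32
edx=36
ebx=-8
edi=24
ebx=(-8)+36=28
edx=36+24=60
esi=32>>2=8
cmp edx, -5  (cmp 60,-5)
jne top: taken
esi=8^8=0
halt.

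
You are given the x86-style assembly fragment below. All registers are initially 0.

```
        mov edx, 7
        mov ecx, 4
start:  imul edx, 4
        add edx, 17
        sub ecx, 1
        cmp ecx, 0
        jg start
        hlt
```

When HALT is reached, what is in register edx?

edx=7
ecx=4
edx=7*4=28
edx=28+17=45
ecx=4-1=3
cmp ecx, 0  (cmp 3,0)
jg start: taken
edx=45*4=180
edx=180+17=197
ecx=3-1=2
cmp ecx, 0  (cmp 2,0)
jg start: taken
edx=197*4=788
edx=788+17=805
ecx=2-1=1
cmp ecx, 0  (cmp 1,0)
jg start: taken
edx=805*4=3220
edx=3220+17=3237
ecx=1-1=0
cmp ecx, 0  (cmp 0,0)
jg start: not taken
halt.

3237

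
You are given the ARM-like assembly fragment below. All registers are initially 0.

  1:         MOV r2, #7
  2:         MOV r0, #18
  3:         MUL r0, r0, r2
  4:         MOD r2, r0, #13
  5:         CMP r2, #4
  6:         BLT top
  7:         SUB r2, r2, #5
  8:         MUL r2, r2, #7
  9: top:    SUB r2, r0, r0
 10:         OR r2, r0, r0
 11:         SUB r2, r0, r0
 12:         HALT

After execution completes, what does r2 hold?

r2=7
r0=18
r0=18*7=126
r2=126%13=9
CMP r2, #4  (cmp 9,4)
BLT top: not taken
r2=9-5=4
r2=4*7=28
r2=126-126=0
r2=126|126=126
r2=126-126=0
halt.

0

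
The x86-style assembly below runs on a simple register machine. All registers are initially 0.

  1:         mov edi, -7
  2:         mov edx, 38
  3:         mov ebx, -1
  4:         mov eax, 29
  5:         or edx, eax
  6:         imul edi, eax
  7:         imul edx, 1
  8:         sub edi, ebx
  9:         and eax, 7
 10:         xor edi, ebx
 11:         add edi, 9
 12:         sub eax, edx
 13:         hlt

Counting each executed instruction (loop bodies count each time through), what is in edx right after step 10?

after mov edi, -7: edi=-7
after mov edx, 38: edx=38
after mov ebx, -1: ebx=-1
after mov eax, 29: eax=29
after or edx, eax: edx=38|29=63
after imul edi, eax: edi=(-7)*29=-203
after imul edx, 1: edx=63*1=63
after sub edi, ebx: edi=(-203)-(-1)=-202
after and eax, 7: eax=29&7=5
after xor edi, ebx: edi=(-202)^(-1)=201
After step 10: edx = 63.

63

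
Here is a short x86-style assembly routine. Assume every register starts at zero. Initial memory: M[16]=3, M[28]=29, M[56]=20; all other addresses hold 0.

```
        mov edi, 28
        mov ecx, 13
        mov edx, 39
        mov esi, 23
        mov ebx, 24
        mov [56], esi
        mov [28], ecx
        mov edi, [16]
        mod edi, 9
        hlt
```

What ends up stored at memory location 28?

after mov edi, 28: edi=28
after mov ecx, 13: ecx=13
after mov edx, 39: edx=39
after mov esi, 23: esi=23
after mov ebx, 24: ebx=24
mov [56], esi → M[56]=23
mov [28], ecx → M[28]=13
after mov edi, [16]: edi=M[16]=3
after mod edi, 9: edi=3%9=3
halt.

13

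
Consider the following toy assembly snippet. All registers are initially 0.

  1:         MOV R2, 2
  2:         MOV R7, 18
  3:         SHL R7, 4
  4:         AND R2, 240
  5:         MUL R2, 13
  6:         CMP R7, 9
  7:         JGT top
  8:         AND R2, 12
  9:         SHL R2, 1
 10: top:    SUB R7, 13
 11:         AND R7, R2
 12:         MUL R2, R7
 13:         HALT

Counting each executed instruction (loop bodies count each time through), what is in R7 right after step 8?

275

after MOV R2, 2: R2=2
after MOV R7, 18: R7=18
after SHL R7, 4: R7=18<<4=288
after AND R2, 240: R2=2&240=0
after MUL R2, 13: R2=0*13=0
CMP R7, 9  (cmp 288,9)
JGT top: taken
after SUB R7, 13: R7=288-13=275
After step 8: R7 = 275.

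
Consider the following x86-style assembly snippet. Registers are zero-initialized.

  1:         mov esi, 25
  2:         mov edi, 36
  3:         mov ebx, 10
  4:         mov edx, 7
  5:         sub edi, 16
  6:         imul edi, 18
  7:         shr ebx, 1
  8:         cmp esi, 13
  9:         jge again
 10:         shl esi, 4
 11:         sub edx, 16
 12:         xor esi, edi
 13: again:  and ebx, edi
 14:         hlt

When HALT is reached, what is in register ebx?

0

esi=25
edi=36
ebx=10
edx=7
edi=36-16=20
edi=20*18=360
ebx=10>>1=5
cmp esi, 13  (cmp 25,13)
jge again: taken
ebx=5&360=0
halt.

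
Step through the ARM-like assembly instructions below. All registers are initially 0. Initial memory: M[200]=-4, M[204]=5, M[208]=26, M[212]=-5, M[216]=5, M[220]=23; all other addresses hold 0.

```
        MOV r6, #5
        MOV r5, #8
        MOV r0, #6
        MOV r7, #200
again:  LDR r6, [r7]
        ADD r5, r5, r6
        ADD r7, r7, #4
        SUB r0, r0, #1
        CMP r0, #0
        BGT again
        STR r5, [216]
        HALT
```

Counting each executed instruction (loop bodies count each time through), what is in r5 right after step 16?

r6=5
r5=8
r0=6
r7=200
r6=M[200]=-4
r5=8+(-4)=4
r7=200+4=204
r0=6-1=5
CMP r0, #0  (cmp 5,0)
BGT again: taken
r6=M[204]=5
r5=4+5=9
r7=204+4=208
r0=5-1=4
CMP r0, #0  (cmp 4,0)
BGT again: taken
After step 16: r5 = 9.

9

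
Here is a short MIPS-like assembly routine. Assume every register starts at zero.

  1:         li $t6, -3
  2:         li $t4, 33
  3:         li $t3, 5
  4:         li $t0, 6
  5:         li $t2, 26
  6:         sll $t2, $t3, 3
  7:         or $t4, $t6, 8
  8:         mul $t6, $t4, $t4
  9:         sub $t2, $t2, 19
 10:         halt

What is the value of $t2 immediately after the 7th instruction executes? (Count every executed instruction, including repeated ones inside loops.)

40

li $t6, -3 → $t6=-3
li $t4, 33 → $t4=33
li $t3, 5 → $t3=5
li $t0, 6 → $t0=6
li $t2, 26 → $t2=26
sll $t2, $t3, 3 → $t2=5<<3=40
or $t4, $t6, 8 → $t4=(-3)|8=-3
After step 7: $t2 = 40.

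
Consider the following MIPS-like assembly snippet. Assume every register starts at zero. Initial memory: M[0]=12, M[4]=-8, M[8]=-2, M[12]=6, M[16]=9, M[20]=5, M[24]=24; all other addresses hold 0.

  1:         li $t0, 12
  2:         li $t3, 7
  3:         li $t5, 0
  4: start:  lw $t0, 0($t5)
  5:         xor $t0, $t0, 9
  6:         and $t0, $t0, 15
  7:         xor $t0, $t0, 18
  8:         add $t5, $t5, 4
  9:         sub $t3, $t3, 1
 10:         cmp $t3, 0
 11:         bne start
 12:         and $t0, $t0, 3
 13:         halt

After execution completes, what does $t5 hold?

28

li $t0, 12 → $t0=12
li $t3, 7 → $t3=7
li $t5, 0 → $t5=0
lw $t0, 0($t5) → $t0=M[0]=12
xor $t0, $t0, 9 → $t0=12^9=5
and $t0, $t0, 15 → $t0=5&15=5
xor $t0, $t0, 18 → $t0=5^18=23
add $t5, $t5, 4 → $t5=0+4=4
sub $t3, $t3, 1 → $t3=7-1=6
cmp $t3, 0  (cmp 6,0)
bne start: taken
lw $t0, 0($t5) → $t0=M[4]=-8
xor $t0, $t0, 9 → $t0=(-8)^9=-15
and $t0, $t0, 15 → $t0=(-15)&15=1
xor $t0, $t0, 18 → $t0=1^18=19
add $t5, $t5, 4 → $t5=4+4=8
sub $t3, $t3, 1 → $t3=6-1=5
cmp $t3, 0  (cmp 5,0)
bne start: taken
lw $t0, 0($t5) → $t0=M[8]=-2
xor $t0, $t0, 9 → $t0=(-2)^9=-9
and $t0, $t0, 15 → $t0=(-9)&15=7
xor $t0, $t0, 18 → $t0=7^18=21
add $t5, $t5, 4 → $t5=8+4=12
sub $t3, $t3, 1 → $t3=5-1=4
cmp $t3, 0  (cmp 4,0)
bne start: taken
lw $t0, 0($t5) → $t0=M[12]=6
xor $t0, $t0, 9 → $t0=6^9=15
and $t0, $t0, 15 → $t0=15&15=15
xor $t0, $t0, 18 → $t0=15^18=29
add $t5, $t5, 4 → $t5=12+4=16
sub $t3, $t3, 1 → $t3=4-1=3
cmp $t3, 0  (cmp 3,0)
bne start: taken
lw $t0, 0($t5) → $t0=M[16]=9
xor $t0, $t0, 9 → $t0=9^9=0
and $t0, $t0, 15 → $t0=0&15=0
xor $t0, $t0, 18 → $t0=0^18=18
add $t5, $t5, 4 → $t5=16+4=20
sub $t3, $t3, 1 → $t3=3-1=2
cmp $t3, 0  (cmp 2,0)
bne start: taken
lw $t0, 0($t5) → $t0=M[20]=5
xor $t0, $t0, 9 → $t0=5^9=12
and $t0, $t0, 15 → $t0=12&15=12
xor $t0, $t0, 18 → $t0=12^18=30
add $t5, $t5, 4 → $t5=20+4=24
sub $t3, $t3, 1 → $t3=2-1=1
cmp $t3, 0  (cmp 1,0)
bne start: taken
lw $t0, 0($t5) → $t0=M[24]=24
xor $t0, $t0, 9 → $t0=24^9=17
and $t0, $t0, 15 → $t0=17&15=1
xor $t0, $t0, 18 → $t0=1^18=19
add $t5, $t5, 4 → $t5=24+4=28
sub $t3, $t3, 1 → $t3=1-1=0
cmp $t3, 0  (cmp 0,0)
bne start: not taken
and $t0, $t0, 3 → $t0=19&3=3
halt.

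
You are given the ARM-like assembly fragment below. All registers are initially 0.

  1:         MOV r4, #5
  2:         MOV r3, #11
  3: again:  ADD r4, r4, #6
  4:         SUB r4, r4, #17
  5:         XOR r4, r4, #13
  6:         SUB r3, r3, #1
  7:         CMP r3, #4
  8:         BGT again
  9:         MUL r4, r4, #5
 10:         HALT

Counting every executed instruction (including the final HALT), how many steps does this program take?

MOV r4, #5 → r4=5
MOV r3, #11 → r3=11
ADD r4, r4, #6 → r4=5+6=11
SUB r4, r4, #17 → r4=11-17=-6
XOR r4, r4, #13 → r4=(-6)^13=-9
SUB r3, r3, #1 → r3=11-1=10
CMP r3, #4  (cmp 10,4)
BGT again: taken
ADD r4, r4, #6 → r4=(-9)+6=-3
SUB r4, r4, #17 → r4=(-3)-17=-20
XOR r4, r4, #13 → r4=(-20)^13=-31
SUB r3, r3, #1 → r3=10-1=9
CMP r3, #4  (cmp 9,4)
BGT again: taken
ADD r4, r4, #6 → r4=(-31)+6=-25
SUB r4, r4, #17 → r4=(-25)-17=-42
XOR r4, r4, #13 → r4=(-42)^13=-37
SUB r3, r3, #1 → r3=9-1=8
CMP r3, #4  (cmp 8,4)
BGT again: taken
ADD r4, r4, #6 → r4=(-37)+6=-31
SUB r4, r4, #17 → r4=(-31)-17=-48
XOR r4, r4, #13 → r4=(-48)^13=-35
SUB r3, r3, #1 → r3=8-1=7
CMP r3, #4  (cmp 7,4)
BGT again: taken
ADD r4, r4, #6 → r4=(-35)+6=-29
SUB r4, r4, #17 → r4=(-29)-17=-46
XOR r4, r4, #13 → r4=(-46)^13=-33
SUB r3, r3, #1 → r3=7-1=6
CMP r3, #4  (cmp 6,4)
BGT again: taken
ADD r4, r4, #6 → r4=(-33)+6=-27
SUB r4, r4, #17 → r4=(-27)-17=-44
XOR r4, r4, #13 → r4=(-44)^13=-39
SUB r3, r3, #1 → r3=6-1=5
CMP r3, #4  (cmp 5,4)
BGT again: taken
ADD r4, r4, #6 → r4=(-39)+6=-33
SUB r4, r4, #17 → r4=(-33)-17=-50
XOR r4, r4, #13 → r4=(-50)^13=-61
SUB r3, r3, #1 → r3=5-1=4
CMP r3, #4  (cmp 4,4)
BGT again: not taken
MUL r4, r4, #5 → r4=(-61)*5=-305
halt.
Total executed instructions: 46.

46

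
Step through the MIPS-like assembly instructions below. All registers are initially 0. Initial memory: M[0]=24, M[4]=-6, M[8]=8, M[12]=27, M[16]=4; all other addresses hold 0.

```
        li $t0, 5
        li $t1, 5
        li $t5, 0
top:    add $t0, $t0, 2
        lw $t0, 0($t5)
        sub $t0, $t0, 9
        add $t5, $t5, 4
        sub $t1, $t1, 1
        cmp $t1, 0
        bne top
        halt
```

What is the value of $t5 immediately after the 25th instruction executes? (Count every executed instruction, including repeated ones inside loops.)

12

after li $t0, 5: $t0=5
after li $t1, 5: $t1=5
after li $t5, 0: $t5=0
after add $t0, $t0, 2: $t0=5+2=7
after lw $t0, 0($t5): $t0=M[0]=24
after sub $t0, $t0, 9: $t0=24-9=15
after add $t5, $t5, 4: $t5=0+4=4
after sub $t1, $t1, 1: $t1=5-1=4
cmp $t1, 0  (cmp 4,0)
bne top: taken
after add $t0, $t0, 2: $t0=15+2=17
after lw $t0, 0($t5): $t0=M[4]=-6
after sub $t0, $t0, 9: $t0=(-6)-9=-15
after add $t5, $t5, 4: $t5=4+4=8
after sub $t1, $t1, 1: $t1=4-1=3
cmp $t1, 0  (cmp 3,0)
bne top: taken
after add $t0, $t0, 2: $t0=(-15)+2=-13
after lw $t0, 0($t5): $t0=M[8]=8
after sub $t0, $t0, 9: $t0=8-9=-1
after add $t5, $t5, 4: $t5=8+4=12
after sub $t1, $t1, 1: $t1=3-1=2
cmp $t1, 0  (cmp 2,0)
bne top: taken
after add $t0, $t0, 2: $t0=(-1)+2=1
After step 25: $t5 = 12.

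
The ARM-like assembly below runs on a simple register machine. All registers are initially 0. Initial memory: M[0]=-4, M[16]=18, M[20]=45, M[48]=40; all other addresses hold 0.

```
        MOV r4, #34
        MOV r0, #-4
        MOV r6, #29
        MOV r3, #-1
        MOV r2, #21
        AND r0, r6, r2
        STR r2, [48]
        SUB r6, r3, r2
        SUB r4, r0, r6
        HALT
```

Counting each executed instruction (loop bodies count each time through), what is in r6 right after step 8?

-22

r4=34
r0=-4
r6=29
r3=-1
r2=21
r0=29&21=21
STR r2, [48] → M[48]=21
r6=(-1)-21=-22
After step 8: r6 = -22.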